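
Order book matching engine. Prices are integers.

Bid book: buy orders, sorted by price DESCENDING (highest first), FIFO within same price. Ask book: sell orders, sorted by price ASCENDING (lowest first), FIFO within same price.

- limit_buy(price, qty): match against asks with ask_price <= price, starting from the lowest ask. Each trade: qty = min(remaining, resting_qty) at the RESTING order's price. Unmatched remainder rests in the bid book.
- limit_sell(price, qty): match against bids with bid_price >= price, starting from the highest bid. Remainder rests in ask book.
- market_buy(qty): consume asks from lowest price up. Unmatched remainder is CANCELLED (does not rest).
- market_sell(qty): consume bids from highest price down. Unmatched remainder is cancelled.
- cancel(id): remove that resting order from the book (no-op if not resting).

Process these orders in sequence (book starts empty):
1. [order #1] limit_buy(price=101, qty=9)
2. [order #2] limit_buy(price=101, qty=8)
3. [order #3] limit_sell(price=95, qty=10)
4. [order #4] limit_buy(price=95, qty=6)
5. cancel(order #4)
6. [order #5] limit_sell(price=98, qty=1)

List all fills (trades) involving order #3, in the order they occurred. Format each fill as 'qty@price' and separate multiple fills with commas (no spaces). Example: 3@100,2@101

After op 1 [order #1] limit_buy(price=101, qty=9): fills=none; bids=[#1:9@101] asks=[-]
After op 2 [order #2] limit_buy(price=101, qty=8): fills=none; bids=[#1:9@101 #2:8@101] asks=[-]
After op 3 [order #3] limit_sell(price=95, qty=10): fills=#1x#3:9@101 #2x#3:1@101; bids=[#2:7@101] asks=[-]
After op 4 [order #4] limit_buy(price=95, qty=6): fills=none; bids=[#2:7@101 #4:6@95] asks=[-]
After op 5 cancel(order #4): fills=none; bids=[#2:7@101] asks=[-]
After op 6 [order #5] limit_sell(price=98, qty=1): fills=#2x#5:1@101; bids=[#2:6@101] asks=[-]

Answer: 9@101,1@101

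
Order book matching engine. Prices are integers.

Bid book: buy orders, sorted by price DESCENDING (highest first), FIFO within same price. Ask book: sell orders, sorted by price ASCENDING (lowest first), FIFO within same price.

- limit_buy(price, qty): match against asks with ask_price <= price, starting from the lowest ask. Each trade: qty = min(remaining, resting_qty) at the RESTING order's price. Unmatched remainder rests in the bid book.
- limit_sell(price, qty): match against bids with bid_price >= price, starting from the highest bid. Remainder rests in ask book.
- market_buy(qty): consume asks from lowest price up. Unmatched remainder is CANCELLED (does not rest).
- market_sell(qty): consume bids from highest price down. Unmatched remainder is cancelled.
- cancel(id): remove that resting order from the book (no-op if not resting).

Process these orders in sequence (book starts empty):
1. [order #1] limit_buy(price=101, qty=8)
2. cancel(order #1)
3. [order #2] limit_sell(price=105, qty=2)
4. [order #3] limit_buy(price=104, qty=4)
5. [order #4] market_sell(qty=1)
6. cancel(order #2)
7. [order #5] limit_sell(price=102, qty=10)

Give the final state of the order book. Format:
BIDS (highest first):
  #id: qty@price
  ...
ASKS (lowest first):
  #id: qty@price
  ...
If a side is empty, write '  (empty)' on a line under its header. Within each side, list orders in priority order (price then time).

Answer: BIDS (highest first):
  (empty)
ASKS (lowest first):
  #5: 7@102

Derivation:
After op 1 [order #1] limit_buy(price=101, qty=8): fills=none; bids=[#1:8@101] asks=[-]
After op 2 cancel(order #1): fills=none; bids=[-] asks=[-]
After op 3 [order #2] limit_sell(price=105, qty=2): fills=none; bids=[-] asks=[#2:2@105]
After op 4 [order #3] limit_buy(price=104, qty=4): fills=none; bids=[#3:4@104] asks=[#2:2@105]
After op 5 [order #4] market_sell(qty=1): fills=#3x#4:1@104; bids=[#3:3@104] asks=[#2:2@105]
After op 6 cancel(order #2): fills=none; bids=[#3:3@104] asks=[-]
After op 7 [order #5] limit_sell(price=102, qty=10): fills=#3x#5:3@104; bids=[-] asks=[#5:7@102]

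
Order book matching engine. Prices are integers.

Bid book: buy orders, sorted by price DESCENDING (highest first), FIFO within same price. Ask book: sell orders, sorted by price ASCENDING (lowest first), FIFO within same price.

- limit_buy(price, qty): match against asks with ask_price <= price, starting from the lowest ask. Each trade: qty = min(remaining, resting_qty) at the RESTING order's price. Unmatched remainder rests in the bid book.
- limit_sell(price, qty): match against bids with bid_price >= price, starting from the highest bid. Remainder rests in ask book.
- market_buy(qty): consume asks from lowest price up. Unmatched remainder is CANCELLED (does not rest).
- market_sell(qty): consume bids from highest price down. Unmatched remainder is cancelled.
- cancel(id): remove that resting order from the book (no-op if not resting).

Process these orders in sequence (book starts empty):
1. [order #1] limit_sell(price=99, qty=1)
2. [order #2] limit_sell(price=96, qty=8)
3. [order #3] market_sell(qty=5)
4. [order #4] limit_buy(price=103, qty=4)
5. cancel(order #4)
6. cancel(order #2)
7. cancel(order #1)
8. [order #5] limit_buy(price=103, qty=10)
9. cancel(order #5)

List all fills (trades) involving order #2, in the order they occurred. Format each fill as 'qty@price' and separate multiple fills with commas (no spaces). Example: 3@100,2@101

After op 1 [order #1] limit_sell(price=99, qty=1): fills=none; bids=[-] asks=[#1:1@99]
After op 2 [order #2] limit_sell(price=96, qty=8): fills=none; bids=[-] asks=[#2:8@96 #1:1@99]
After op 3 [order #3] market_sell(qty=5): fills=none; bids=[-] asks=[#2:8@96 #1:1@99]
After op 4 [order #4] limit_buy(price=103, qty=4): fills=#4x#2:4@96; bids=[-] asks=[#2:4@96 #1:1@99]
After op 5 cancel(order #4): fills=none; bids=[-] asks=[#2:4@96 #1:1@99]
After op 6 cancel(order #2): fills=none; bids=[-] asks=[#1:1@99]
After op 7 cancel(order #1): fills=none; bids=[-] asks=[-]
After op 8 [order #5] limit_buy(price=103, qty=10): fills=none; bids=[#5:10@103] asks=[-]
After op 9 cancel(order #5): fills=none; bids=[-] asks=[-]

Answer: 4@96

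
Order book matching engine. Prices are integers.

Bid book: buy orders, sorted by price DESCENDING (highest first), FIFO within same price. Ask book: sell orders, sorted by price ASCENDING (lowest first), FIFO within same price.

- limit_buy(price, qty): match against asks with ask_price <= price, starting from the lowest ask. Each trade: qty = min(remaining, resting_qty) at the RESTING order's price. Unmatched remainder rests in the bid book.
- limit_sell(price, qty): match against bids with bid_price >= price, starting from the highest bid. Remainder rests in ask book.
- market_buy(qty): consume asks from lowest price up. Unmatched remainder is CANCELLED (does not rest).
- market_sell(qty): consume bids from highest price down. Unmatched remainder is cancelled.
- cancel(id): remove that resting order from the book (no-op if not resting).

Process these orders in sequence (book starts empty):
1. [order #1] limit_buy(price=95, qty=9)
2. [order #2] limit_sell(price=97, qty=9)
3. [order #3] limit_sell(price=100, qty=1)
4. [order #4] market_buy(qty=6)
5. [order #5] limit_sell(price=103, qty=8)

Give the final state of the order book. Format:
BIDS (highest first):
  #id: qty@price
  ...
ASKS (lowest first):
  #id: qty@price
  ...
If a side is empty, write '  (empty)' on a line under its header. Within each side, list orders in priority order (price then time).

Answer: BIDS (highest first):
  #1: 9@95
ASKS (lowest first):
  #2: 3@97
  #3: 1@100
  #5: 8@103

Derivation:
After op 1 [order #1] limit_buy(price=95, qty=9): fills=none; bids=[#1:9@95] asks=[-]
After op 2 [order #2] limit_sell(price=97, qty=9): fills=none; bids=[#1:9@95] asks=[#2:9@97]
After op 3 [order #3] limit_sell(price=100, qty=1): fills=none; bids=[#1:9@95] asks=[#2:9@97 #3:1@100]
After op 4 [order #4] market_buy(qty=6): fills=#4x#2:6@97; bids=[#1:9@95] asks=[#2:3@97 #3:1@100]
After op 5 [order #5] limit_sell(price=103, qty=8): fills=none; bids=[#1:9@95] asks=[#2:3@97 #3:1@100 #5:8@103]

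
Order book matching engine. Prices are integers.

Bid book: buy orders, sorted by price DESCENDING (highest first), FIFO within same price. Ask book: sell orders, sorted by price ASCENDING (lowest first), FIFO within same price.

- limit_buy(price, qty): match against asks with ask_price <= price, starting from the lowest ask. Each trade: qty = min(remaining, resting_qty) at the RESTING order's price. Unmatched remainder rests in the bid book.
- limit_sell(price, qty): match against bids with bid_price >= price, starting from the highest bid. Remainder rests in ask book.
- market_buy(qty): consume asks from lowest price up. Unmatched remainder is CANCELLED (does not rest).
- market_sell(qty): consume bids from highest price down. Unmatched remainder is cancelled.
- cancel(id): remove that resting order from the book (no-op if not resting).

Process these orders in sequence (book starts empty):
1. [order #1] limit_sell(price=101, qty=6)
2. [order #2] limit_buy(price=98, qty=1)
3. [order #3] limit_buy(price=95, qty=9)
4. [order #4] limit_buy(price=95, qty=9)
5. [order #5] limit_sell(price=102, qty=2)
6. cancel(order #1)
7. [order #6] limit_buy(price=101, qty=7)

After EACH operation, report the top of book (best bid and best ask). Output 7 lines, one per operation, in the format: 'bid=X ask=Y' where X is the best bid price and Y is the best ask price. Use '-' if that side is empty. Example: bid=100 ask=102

After op 1 [order #1] limit_sell(price=101, qty=6): fills=none; bids=[-] asks=[#1:6@101]
After op 2 [order #2] limit_buy(price=98, qty=1): fills=none; bids=[#2:1@98] asks=[#1:6@101]
After op 3 [order #3] limit_buy(price=95, qty=9): fills=none; bids=[#2:1@98 #3:9@95] asks=[#1:6@101]
After op 4 [order #4] limit_buy(price=95, qty=9): fills=none; bids=[#2:1@98 #3:9@95 #4:9@95] asks=[#1:6@101]
After op 5 [order #5] limit_sell(price=102, qty=2): fills=none; bids=[#2:1@98 #3:9@95 #4:9@95] asks=[#1:6@101 #5:2@102]
After op 6 cancel(order #1): fills=none; bids=[#2:1@98 #3:9@95 #4:9@95] asks=[#5:2@102]
After op 7 [order #6] limit_buy(price=101, qty=7): fills=none; bids=[#6:7@101 #2:1@98 #3:9@95 #4:9@95] asks=[#5:2@102]

Answer: bid=- ask=101
bid=98 ask=101
bid=98 ask=101
bid=98 ask=101
bid=98 ask=101
bid=98 ask=102
bid=101 ask=102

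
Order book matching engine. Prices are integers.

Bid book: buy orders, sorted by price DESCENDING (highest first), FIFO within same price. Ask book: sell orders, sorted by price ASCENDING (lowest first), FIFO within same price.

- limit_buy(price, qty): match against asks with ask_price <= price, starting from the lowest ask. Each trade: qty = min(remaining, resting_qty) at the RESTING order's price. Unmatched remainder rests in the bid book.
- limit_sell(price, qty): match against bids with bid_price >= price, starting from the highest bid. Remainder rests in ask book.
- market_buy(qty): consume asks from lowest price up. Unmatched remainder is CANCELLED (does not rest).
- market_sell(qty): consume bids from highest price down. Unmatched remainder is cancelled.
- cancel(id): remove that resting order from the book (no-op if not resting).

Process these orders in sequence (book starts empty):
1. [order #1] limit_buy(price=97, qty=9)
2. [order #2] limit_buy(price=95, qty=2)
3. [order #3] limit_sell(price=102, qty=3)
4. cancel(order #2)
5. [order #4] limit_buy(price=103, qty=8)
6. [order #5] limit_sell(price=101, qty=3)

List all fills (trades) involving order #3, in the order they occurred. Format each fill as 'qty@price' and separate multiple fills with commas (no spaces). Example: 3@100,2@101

After op 1 [order #1] limit_buy(price=97, qty=9): fills=none; bids=[#1:9@97] asks=[-]
After op 2 [order #2] limit_buy(price=95, qty=2): fills=none; bids=[#1:9@97 #2:2@95] asks=[-]
After op 3 [order #3] limit_sell(price=102, qty=3): fills=none; bids=[#1:9@97 #2:2@95] asks=[#3:3@102]
After op 4 cancel(order #2): fills=none; bids=[#1:9@97] asks=[#3:3@102]
After op 5 [order #4] limit_buy(price=103, qty=8): fills=#4x#3:3@102; bids=[#4:5@103 #1:9@97] asks=[-]
After op 6 [order #5] limit_sell(price=101, qty=3): fills=#4x#5:3@103; bids=[#4:2@103 #1:9@97] asks=[-]

Answer: 3@102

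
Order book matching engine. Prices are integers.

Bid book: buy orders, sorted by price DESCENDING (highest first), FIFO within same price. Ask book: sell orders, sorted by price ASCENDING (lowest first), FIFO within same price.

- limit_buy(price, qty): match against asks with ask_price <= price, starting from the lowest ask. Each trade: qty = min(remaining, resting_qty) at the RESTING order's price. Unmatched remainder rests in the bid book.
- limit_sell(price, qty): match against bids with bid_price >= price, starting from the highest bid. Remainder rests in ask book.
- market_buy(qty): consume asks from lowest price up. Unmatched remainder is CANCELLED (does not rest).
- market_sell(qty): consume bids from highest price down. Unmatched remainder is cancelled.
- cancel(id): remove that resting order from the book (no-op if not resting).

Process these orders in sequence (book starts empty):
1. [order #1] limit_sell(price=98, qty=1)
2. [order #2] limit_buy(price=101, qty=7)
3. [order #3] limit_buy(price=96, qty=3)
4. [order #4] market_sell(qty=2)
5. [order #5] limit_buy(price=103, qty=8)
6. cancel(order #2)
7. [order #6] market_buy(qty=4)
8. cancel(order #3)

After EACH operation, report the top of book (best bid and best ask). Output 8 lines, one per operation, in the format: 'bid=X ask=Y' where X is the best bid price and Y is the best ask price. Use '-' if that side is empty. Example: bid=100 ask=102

After op 1 [order #1] limit_sell(price=98, qty=1): fills=none; bids=[-] asks=[#1:1@98]
After op 2 [order #2] limit_buy(price=101, qty=7): fills=#2x#1:1@98; bids=[#2:6@101] asks=[-]
After op 3 [order #3] limit_buy(price=96, qty=3): fills=none; bids=[#2:6@101 #3:3@96] asks=[-]
After op 4 [order #4] market_sell(qty=2): fills=#2x#4:2@101; bids=[#2:4@101 #3:3@96] asks=[-]
After op 5 [order #5] limit_buy(price=103, qty=8): fills=none; bids=[#5:8@103 #2:4@101 #3:3@96] asks=[-]
After op 6 cancel(order #2): fills=none; bids=[#5:8@103 #3:3@96] asks=[-]
After op 7 [order #6] market_buy(qty=4): fills=none; bids=[#5:8@103 #3:3@96] asks=[-]
After op 8 cancel(order #3): fills=none; bids=[#5:8@103] asks=[-]

Answer: bid=- ask=98
bid=101 ask=-
bid=101 ask=-
bid=101 ask=-
bid=103 ask=-
bid=103 ask=-
bid=103 ask=-
bid=103 ask=-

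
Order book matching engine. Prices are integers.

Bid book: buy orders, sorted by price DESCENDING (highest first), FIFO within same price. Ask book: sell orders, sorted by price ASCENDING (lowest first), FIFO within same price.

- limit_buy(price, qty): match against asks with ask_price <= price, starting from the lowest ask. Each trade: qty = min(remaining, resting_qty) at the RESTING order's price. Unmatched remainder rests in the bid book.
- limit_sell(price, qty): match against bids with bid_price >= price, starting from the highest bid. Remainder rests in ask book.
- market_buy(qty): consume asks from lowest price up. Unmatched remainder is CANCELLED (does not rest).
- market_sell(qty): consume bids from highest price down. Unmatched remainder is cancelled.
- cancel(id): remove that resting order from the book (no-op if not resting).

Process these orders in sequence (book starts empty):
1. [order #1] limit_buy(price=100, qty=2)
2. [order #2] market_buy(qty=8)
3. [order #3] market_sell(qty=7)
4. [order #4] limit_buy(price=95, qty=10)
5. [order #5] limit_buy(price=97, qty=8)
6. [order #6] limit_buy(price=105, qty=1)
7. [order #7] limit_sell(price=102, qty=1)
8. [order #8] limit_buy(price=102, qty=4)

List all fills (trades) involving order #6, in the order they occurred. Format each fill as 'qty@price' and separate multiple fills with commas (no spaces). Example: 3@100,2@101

Answer: 1@105

Derivation:
After op 1 [order #1] limit_buy(price=100, qty=2): fills=none; bids=[#1:2@100] asks=[-]
After op 2 [order #2] market_buy(qty=8): fills=none; bids=[#1:2@100] asks=[-]
After op 3 [order #3] market_sell(qty=7): fills=#1x#3:2@100; bids=[-] asks=[-]
After op 4 [order #4] limit_buy(price=95, qty=10): fills=none; bids=[#4:10@95] asks=[-]
After op 5 [order #5] limit_buy(price=97, qty=8): fills=none; bids=[#5:8@97 #4:10@95] asks=[-]
After op 6 [order #6] limit_buy(price=105, qty=1): fills=none; bids=[#6:1@105 #5:8@97 #4:10@95] asks=[-]
After op 7 [order #7] limit_sell(price=102, qty=1): fills=#6x#7:1@105; bids=[#5:8@97 #4:10@95] asks=[-]
After op 8 [order #8] limit_buy(price=102, qty=4): fills=none; bids=[#8:4@102 #5:8@97 #4:10@95] asks=[-]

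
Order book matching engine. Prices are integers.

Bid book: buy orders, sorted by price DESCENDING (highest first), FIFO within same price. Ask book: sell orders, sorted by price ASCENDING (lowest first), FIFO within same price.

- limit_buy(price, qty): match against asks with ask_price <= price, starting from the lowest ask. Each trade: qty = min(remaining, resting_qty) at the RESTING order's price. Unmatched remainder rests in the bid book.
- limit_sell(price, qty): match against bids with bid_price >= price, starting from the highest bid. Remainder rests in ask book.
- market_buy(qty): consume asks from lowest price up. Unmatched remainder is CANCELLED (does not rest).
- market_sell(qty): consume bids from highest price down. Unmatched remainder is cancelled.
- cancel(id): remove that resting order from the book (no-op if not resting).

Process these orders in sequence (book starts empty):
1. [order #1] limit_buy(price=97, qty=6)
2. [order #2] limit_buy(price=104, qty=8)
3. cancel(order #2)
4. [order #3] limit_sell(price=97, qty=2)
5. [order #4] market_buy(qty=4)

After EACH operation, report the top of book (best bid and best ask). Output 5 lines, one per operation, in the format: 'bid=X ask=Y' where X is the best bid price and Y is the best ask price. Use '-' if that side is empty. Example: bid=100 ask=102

Answer: bid=97 ask=-
bid=104 ask=-
bid=97 ask=-
bid=97 ask=-
bid=97 ask=-

Derivation:
After op 1 [order #1] limit_buy(price=97, qty=6): fills=none; bids=[#1:6@97] asks=[-]
After op 2 [order #2] limit_buy(price=104, qty=8): fills=none; bids=[#2:8@104 #1:6@97] asks=[-]
After op 3 cancel(order #2): fills=none; bids=[#1:6@97] asks=[-]
After op 4 [order #3] limit_sell(price=97, qty=2): fills=#1x#3:2@97; bids=[#1:4@97] asks=[-]
After op 5 [order #4] market_buy(qty=4): fills=none; bids=[#1:4@97] asks=[-]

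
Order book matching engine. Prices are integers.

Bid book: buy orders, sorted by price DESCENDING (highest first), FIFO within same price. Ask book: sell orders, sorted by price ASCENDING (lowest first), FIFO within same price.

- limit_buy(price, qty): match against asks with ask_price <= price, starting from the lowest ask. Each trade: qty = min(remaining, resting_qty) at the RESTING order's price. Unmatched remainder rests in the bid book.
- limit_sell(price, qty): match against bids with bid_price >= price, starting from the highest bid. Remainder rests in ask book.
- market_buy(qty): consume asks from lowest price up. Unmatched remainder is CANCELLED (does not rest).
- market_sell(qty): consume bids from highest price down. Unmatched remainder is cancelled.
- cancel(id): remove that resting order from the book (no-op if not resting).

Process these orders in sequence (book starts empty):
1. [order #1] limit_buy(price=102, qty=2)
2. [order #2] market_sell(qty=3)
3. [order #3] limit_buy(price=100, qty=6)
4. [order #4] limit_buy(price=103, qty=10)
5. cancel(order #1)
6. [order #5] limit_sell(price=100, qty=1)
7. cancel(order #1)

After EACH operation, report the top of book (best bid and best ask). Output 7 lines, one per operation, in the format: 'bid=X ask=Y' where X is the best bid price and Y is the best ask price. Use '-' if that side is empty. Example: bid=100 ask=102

Answer: bid=102 ask=-
bid=- ask=-
bid=100 ask=-
bid=103 ask=-
bid=103 ask=-
bid=103 ask=-
bid=103 ask=-

Derivation:
After op 1 [order #1] limit_buy(price=102, qty=2): fills=none; bids=[#1:2@102] asks=[-]
After op 2 [order #2] market_sell(qty=3): fills=#1x#2:2@102; bids=[-] asks=[-]
After op 3 [order #3] limit_buy(price=100, qty=6): fills=none; bids=[#3:6@100] asks=[-]
After op 4 [order #4] limit_buy(price=103, qty=10): fills=none; bids=[#4:10@103 #3:6@100] asks=[-]
After op 5 cancel(order #1): fills=none; bids=[#4:10@103 #3:6@100] asks=[-]
After op 6 [order #5] limit_sell(price=100, qty=1): fills=#4x#5:1@103; bids=[#4:9@103 #3:6@100] asks=[-]
After op 7 cancel(order #1): fills=none; bids=[#4:9@103 #3:6@100] asks=[-]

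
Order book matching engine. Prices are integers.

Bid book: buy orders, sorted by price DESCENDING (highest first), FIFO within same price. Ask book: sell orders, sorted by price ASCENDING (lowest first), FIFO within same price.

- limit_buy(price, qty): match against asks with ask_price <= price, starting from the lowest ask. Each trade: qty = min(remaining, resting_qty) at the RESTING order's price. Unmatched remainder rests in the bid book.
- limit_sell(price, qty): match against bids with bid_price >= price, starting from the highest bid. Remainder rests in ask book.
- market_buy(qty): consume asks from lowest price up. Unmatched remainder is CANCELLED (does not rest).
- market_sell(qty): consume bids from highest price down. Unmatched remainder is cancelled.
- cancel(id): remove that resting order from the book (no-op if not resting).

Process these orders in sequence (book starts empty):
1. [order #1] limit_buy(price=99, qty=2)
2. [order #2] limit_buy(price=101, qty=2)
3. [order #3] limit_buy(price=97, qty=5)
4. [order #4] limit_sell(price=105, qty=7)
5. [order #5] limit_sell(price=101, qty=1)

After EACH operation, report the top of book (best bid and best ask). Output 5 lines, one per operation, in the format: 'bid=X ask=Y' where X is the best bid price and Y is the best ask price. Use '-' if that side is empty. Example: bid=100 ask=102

Answer: bid=99 ask=-
bid=101 ask=-
bid=101 ask=-
bid=101 ask=105
bid=101 ask=105

Derivation:
After op 1 [order #1] limit_buy(price=99, qty=2): fills=none; bids=[#1:2@99] asks=[-]
After op 2 [order #2] limit_buy(price=101, qty=2): fills=none; bids=[#2:2@101 #1:2@99] asks=[-]
After op 3 [order #3] limit_buy(price=97, qty=5): fills=none; bids=[#2:2@101 #1:2@99 #3:5@97] asks=[-]
After op 4 [order #4] limit_sell(price=105, qty=7): fills=none; bids=[#2:2@101 #1:2@99 #3:5@97] asks=[#4:7@105]
After op 5 [order #5] limit_sell(price=101, qty=1): fills=#2x#5:1@101; bids=[#2:1@101 #1:2@99 #3:5@97] asks=[#4:7@105]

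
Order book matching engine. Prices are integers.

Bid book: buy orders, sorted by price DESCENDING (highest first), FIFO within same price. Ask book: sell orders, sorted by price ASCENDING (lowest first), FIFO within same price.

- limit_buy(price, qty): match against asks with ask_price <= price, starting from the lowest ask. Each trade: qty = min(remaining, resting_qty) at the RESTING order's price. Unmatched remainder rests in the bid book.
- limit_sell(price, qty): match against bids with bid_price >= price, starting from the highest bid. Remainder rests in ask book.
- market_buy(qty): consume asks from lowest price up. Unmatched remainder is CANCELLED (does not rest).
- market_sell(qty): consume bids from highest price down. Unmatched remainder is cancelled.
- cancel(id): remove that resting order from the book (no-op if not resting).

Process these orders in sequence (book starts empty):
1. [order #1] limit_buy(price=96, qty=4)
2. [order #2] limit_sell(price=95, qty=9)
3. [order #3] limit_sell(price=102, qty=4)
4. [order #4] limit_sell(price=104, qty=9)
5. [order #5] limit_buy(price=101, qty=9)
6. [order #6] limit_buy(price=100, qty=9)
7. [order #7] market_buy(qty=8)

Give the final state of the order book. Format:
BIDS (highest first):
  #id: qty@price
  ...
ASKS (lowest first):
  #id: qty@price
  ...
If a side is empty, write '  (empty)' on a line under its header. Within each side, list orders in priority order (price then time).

After op 1 [order #1] limit_buy(price=96, qty=4): fills=none; bids=[#1:4@96] asks=[-]
After op 2 [order #2] limit_sell(price=95, qty=9): fills=#1x#2:4@96; bids=[-] asks=[#2:5@95]
After op 3 [order #3] limit_sell(price=102, qty=4): fills=none; bids=[-] asks=[#2:5@95 #3:4@102]
After op 4 [order #4] limit_sell(price=104, qty=9): fills=none; bids=[-] asks=[#2:5@95 #3:4@102 #4:9@104]
After op 5 [order #5] limit_buy(price=101, qty=9): fills=#5x#2:5@95; bids=[#5:4@101] asks=[#3:4@102 #4:9@104]
After op 6 [order #6] limit_buy(price=100, qty=9): fills=none; bids=[#5:4@101 #6:9@100] asks=[#3:4@102 #4:9@104]
After op 7 [order #7] market_buy(qty=8): fills=#7x#3:4@102 #7x#4:4@104; bids=[#5:4@101 #6:9@100] asks=[#4:5@104]

Answer: BIDS (highest first):
  #5: 4@101
  #6: 9@100
ASKS (lowest first):
  #4: 5@104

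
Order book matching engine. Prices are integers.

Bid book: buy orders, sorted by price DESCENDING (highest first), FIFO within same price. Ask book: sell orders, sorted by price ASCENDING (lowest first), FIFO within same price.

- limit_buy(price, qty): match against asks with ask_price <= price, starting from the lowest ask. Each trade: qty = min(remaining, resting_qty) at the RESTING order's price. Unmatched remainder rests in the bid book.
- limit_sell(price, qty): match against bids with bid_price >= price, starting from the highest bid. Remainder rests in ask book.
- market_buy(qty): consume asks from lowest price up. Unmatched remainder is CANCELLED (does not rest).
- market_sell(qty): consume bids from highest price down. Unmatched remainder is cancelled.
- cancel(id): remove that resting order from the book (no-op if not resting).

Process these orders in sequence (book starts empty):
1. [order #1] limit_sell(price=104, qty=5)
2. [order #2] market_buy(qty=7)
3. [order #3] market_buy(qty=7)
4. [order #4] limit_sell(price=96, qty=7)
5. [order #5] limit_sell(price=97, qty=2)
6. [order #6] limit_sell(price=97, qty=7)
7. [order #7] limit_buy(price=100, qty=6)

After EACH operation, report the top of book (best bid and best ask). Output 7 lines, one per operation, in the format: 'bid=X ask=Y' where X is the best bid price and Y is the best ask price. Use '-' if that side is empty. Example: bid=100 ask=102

After op 1 [order #1] limit_sell(price=104, qty=5): fills=none; bids=[-] asks=[#1:5@104]
After op 2 [order #2] market_buy(qty=7): fills=#2x#1:5@104; bids=[-] asks=[-]
After op 3 [order #3] market_buy(qty=7): fills=none; bids=[-] asks=[-]
After op 4 [order #4] limit_sell(price=96, qty=7): fills=none; bids=[-] asks=[#4:7@96]
After op 5 [order #5] limit_sell(price=97, qty=2): fills=none; bids=[-] asks=[#4:7@96 #5:2@97]
After op 6 [order #6] limit_sell(price=97, qty=7): fills=none; bids=[-] asks=[#4:7@96 #5:2@97 #6:7@97]
After op 7 [order #7] limit_buy(price=100, qty=6): fills=#7x#4:6@96; bids=[-] asks=[#4:1@96 #5:2@97 #6:7@97]

Answer: bid=- ask=104
bid=- ask=-
bid=- ask=-
bid=- ask=96
bid=- ask=96
bid=- ask=96
bid=- ask=96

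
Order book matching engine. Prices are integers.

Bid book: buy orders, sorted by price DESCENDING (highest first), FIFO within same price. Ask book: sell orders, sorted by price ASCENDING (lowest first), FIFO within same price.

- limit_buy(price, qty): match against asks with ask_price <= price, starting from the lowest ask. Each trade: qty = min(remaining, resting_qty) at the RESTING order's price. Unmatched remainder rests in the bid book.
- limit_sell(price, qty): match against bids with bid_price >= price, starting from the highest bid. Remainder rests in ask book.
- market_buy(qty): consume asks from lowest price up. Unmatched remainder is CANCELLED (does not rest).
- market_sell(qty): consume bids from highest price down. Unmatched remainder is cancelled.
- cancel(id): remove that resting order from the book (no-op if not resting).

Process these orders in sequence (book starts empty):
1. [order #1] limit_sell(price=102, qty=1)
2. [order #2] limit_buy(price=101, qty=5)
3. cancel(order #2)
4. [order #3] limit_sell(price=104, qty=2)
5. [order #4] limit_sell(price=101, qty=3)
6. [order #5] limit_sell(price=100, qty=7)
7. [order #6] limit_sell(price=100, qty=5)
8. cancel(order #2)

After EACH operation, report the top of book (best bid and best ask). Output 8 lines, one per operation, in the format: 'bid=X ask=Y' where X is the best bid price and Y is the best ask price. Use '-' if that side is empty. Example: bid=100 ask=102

After op 1 [order #1] limit_sell(price=102, qty=1): fills=none; bids=[-] asks=[#1:1@102]
After op 2 [order #2] limit_buy(price=101, qty=5): fills=none; bids=[#2:5@101] asks=[#1:1@102]
After op 3 cancel(order #2): fills=none; bids=[-] asks=[#1:1@102]
After op 4 [order #3] limit_sell(price=104, qty=2): fills=none; bids=[-] asks=[#1:1@102 #3:2@104]
After op 5 [order #4] limit_sell(price=101, qty=3): fills=none; bids=[-] asks=[#4:3@101 #1:1@102 #3:2@104]
After op 6 [order #5] limit_sell(price=100, qty=7): fills=none; bids=[-] asks=[#5:7@100 #4:3@101 #1:1@102 #3:2@104]
After op 7 [order #6] limit_sell(price=100, qty=5): fills=none; bids=[-] asks=[#5:7@100 #6:5@100 #4:3@101 #1:1@102 #3:2@104]
After op 8 cancel(order #2): fills=none; bids=[-] asks=[#5:7@100 #6:5@100 #4:3@101 #1:1@102 #3:2@104]

Answer: bid=- ask=102
bid=101 ask=102
bid=- ask=102
bid=- ask=102
bid=- ask=101
bid=- ask=100
bid=- ask=100
bid=- ask=100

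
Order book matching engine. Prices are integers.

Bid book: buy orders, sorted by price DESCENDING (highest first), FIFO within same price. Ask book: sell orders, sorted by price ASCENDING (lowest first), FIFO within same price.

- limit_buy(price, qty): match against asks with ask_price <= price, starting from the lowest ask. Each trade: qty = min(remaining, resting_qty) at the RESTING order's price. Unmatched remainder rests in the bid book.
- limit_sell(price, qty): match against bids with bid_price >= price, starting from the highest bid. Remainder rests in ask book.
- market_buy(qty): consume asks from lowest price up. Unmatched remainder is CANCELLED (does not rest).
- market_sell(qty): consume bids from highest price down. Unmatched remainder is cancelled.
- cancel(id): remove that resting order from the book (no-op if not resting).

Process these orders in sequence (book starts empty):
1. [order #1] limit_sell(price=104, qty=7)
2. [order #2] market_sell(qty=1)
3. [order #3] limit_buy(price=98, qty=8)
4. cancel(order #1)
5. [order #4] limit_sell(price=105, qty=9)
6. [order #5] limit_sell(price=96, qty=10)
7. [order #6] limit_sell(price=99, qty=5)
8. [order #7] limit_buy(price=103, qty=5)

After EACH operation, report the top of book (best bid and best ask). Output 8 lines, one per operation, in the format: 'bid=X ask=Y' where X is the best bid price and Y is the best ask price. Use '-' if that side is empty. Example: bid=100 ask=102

Answer: bid=- ask=104
bid=- ask=104
bid=98 ask=104
bid=98 ask=-
bid=98 ask=105
bid=- ask=96
bid=- ask=96
bid=- ask=99

Derivation:
After op 1 [order #1] limit_sell(price=104, qty=7): fills=none; bids=[-] asks=[#1:7@104]
After op 2 [order #2] market_sell(qty=1): fills=none; bids=[-] asks=[#1:7@104]
After op 3 [order #3] limit_buy(price=98, qty=8): fills=none; bids=[#3:8@98] asks=[#1:7@104]
After op 4 cancel(order #1): fills=none; bids=[#3:8@98] asks=[-]
After op 5 [order #4] limit_sell(price=105, qty=9): fills=none; bids=[#3:8@98] asks=[#4:9@105]
After op 6 [order #5] limit_sell(price=96, qty=10): fills=#3x#5:8@98; bids=[-] asks=[#5:2@96 #4:9@105]
After op 7 [order #6] limit_sell(price=99, qty=5): fills=none; bids=[-] asks=[#5:2@96 #6:5@99 #4:9@105]
After op 8 [order #7] limit_buy(price=103, qty=5): fills=#7x#5:2@96 #7x#6:3@99; bids=[-] asks=[#6:2@99 #4:9@105]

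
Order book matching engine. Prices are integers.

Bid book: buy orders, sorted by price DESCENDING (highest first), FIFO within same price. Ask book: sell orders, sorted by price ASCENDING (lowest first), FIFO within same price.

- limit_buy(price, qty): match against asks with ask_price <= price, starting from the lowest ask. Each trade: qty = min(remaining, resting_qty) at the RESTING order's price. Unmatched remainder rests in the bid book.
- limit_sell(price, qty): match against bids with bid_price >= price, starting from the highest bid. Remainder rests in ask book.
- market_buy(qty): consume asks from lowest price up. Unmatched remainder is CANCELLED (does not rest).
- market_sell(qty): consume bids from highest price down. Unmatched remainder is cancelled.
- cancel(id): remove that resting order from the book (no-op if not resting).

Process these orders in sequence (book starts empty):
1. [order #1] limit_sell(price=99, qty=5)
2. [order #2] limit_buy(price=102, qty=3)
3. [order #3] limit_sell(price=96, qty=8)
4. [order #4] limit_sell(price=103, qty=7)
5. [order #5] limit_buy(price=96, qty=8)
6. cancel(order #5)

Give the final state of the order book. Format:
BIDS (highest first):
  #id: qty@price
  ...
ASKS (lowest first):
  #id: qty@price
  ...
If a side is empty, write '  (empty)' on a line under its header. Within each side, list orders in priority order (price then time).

Answer: BIDS (highest first):
  (empty)
ASKS (lowest first):
  #1: 2@99
  #4: 7@103

Derivation:
After op 1 [order #1] limit_sell(price=99, qty=5): fills=none; bids=[-] asks=[#1:5@99]
After op 2 [order #2] limit_buy(price=102, qty=3): fills=#2x#1:3@99; bids=[-] asks=[#1:2@99]
After op 3 [order #3] limit_sell(price=96, qty=8): fills=none; bids=[-] asks=[#3:8@96 #1:2@99]
After op 4 [order #4] limit_sell(price=103, qty=7): fills=none; bids=[-] asks=[#3:8@96 #1:2@99 #4:7@103]
After op 5 [order #5] limit_buy(price=96, qty=8): fills=#5x#3:8@96; bids=[-] asks=[#1:2@99 #4:7@103]
After op 6 cancel(order #5): fills=none; bids=[-] asks=[#1:2@99 #4:7@103]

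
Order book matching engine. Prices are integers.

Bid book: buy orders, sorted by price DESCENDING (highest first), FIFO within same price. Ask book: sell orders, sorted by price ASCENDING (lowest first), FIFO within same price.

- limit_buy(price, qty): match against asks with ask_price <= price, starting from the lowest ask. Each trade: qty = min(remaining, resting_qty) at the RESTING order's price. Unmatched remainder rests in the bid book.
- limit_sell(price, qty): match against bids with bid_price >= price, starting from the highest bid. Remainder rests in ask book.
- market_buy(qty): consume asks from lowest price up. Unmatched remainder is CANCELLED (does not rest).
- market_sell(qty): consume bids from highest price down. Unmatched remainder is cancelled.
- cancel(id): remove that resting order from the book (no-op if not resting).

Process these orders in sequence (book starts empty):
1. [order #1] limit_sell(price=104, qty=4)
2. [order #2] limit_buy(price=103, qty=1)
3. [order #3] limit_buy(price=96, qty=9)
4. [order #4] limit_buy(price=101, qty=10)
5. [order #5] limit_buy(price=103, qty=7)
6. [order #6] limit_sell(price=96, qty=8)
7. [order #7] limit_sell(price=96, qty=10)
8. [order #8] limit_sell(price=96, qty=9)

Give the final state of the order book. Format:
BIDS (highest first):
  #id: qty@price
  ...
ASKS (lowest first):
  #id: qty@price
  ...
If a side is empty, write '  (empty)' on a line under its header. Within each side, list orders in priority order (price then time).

Answer: BIDS (highest first):
  (empty)
ASKS (lowest first):
  #1: 4@104

Derivation:
After op 1 [order #1] limit_sell(price=104, qty=4): fills=none; bids=[-] asks=[#1:4@104]
After op 2 [order #2] limit_buy(price=103, qty=1): fills=none; bids=[#2:1@103] asks=[#1:4@104]
After op 3 [order #3] limit_buy(price=96, qty=9): fills=none; bids=[#2:1@103 #3:9@96] asks=[#1:4@104]
After op 4 [order #4] limit_buy(price=101, qty=10): fills=none; bids=[#2:1@103 #4:10@101 #3:9@96] asks=[#1:4@104]
After op 5 [order #5] limit_buy(price=103, qty=7): fills=none; bids=[#2:1@103 #5:7@103 #4:10@101 #3:9@96] asks=[#1:4@104]
After op 6 [order #6] limit_sell(price=96, qty=8): fills=#2x#6:1@103 #5x#6:7@103; bids=[#4:10@101 #3:9@96] asks=[#1:4@104]
After op 7 [order #7] limit_sell(price=96, qty=10): fills=#4x#7:10@101; bids=[#3:9@96] asks=[#1:4@104]
After op 8 [order #8] limit_sell(price=96, qty=9): fills=#3x#8:9@96; bids=[-] asks=[#1:4@104]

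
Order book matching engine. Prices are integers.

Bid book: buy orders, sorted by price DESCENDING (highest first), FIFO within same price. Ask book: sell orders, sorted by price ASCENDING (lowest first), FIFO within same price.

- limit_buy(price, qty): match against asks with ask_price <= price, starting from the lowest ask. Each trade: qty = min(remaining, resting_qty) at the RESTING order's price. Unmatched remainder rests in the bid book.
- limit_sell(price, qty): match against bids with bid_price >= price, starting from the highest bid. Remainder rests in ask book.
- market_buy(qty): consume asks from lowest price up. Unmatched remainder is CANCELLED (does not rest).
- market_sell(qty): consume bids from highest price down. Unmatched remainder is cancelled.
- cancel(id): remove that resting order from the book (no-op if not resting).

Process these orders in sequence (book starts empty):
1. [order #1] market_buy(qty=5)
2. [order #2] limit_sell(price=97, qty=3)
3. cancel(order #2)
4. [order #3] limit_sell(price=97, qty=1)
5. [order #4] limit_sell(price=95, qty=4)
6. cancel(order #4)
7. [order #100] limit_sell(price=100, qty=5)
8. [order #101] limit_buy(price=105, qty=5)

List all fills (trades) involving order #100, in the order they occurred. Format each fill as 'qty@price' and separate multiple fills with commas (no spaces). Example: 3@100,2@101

After op 1 [order #1] market_buy(qty=5): fills=none; bids=[-] asks=[-]
After op 2 [order #2] limit_sell(price=97, qty=3): fills=none; bids=[-] asks=[#2:3@97]
After op 3 cancel(order #2): fills=none; bids=[-] asks=[-]
After op 4 [order #3] limit_sell(price=97, qty=1): fills=none; bids=[-] asks=[#3:1@97]
After op 5 [order #4] limit_sell(price=95, qty=4): fills=none; bids=[-] asks=[#4:4@95 #3:1@97]
After op 6 cancel(order #4): fills=none; bids=[-] asks=[#3:1@97]
After op 7 [order #100] limit_sell(price=100, qty=5): fills=none; bids=[-] asks=[#3:1@97 #100:5@100]
After op 8 [order #101] limit_buy(price=105, qty=5): fills=#101x#3:1@97 #101x#100:4@100; bids=[-] asks=[#100:1@100]

Answer: 4@100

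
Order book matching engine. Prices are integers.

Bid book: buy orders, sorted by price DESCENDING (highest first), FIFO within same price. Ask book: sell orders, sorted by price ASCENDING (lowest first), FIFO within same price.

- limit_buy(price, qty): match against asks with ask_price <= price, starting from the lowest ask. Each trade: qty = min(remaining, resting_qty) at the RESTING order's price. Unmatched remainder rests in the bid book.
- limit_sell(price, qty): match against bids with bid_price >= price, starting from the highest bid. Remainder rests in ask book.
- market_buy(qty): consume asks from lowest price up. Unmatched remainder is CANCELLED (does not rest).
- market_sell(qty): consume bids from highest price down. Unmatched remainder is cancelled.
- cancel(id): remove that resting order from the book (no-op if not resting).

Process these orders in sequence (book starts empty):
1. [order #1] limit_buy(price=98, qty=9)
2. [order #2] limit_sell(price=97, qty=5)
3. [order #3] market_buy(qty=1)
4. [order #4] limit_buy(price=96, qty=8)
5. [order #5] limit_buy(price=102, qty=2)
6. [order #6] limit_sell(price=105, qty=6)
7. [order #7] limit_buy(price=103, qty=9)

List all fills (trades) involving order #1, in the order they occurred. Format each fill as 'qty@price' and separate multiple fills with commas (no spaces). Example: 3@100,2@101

Answer: 5@98

Derivation:
After op 1 [order #1] limit_buy(price=98, qty=9): fills=none; bids=[#1:9@98] asks=[-]
After op 2 [order #2] limit_sell(price=97, qty=5): fills=#1x#2:5@98; bids=[#1:4@98] asks=[-]
After op 3 [order #3] market_buy(qty=1): fills=none; bids=[#1:4@98] asks=[-]
After op 4 [order #4] limit_buy(price=96, qty=8): fills=none; bids=[#1:4@98 #4:8@96] asks=[-]
After op 5 [order #5] limit_buy(price=102, qty=2): fills=none; bids=[#5:2@102 #1:4@98 #4:8@96] asks=[-]
After op 6 [order #6] limit_sell(price=105, qty=6): fills=none; bids=[#5:2@102 #1:4@98 #4:8@96] asks=[#6:6@105]
After op 7 [order #7] limit_buy(price=103, qty=9): fills=none; bids=[#7:9@103 #5:2@102 #1:4@98 #4:8@96] asks=[#6:6@105]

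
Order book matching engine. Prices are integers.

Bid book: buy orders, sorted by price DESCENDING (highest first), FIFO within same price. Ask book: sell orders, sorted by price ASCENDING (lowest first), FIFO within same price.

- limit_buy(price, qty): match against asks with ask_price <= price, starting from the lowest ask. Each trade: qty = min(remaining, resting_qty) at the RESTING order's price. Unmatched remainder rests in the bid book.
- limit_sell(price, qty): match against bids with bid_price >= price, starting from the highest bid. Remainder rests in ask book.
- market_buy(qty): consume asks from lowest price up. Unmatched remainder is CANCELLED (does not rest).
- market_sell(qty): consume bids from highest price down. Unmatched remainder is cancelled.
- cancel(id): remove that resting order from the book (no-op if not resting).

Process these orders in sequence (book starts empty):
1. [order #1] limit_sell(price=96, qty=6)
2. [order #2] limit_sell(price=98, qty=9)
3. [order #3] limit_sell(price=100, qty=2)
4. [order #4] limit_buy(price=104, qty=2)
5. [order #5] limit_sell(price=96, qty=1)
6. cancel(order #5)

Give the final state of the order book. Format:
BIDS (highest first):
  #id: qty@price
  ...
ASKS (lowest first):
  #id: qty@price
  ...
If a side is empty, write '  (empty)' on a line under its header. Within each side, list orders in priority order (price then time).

Answer: BIDS (highest first):
  (empty)
ASKS (lowest first):
  #1: 4@96
  #2: 9@98
  #3: 2@100

Derivation:
After op 1 [order #1] limit_sell(price=96, qty=6): fills=none; bids=[-] asks=[#1:6@96]
After op 2 [order #2] limit_sell(price=98, qty=9): fills=none; bids=[-] asks=[#1:6@96 #2:9@98]
After op 3 [order #3] limit_sell(price=100, qty=2): fills=none; bids=[-] asks=[#1:6@96 #2:9@98 #3:2@100]
After op 4 [order #4] limit_buy(price=104, qty=2): fills=#4x#1:2@96; bids=[-] asks=[#1:4@96 #2:9@98 #3:2@100]
After op 5 [order #5] limit_sell(price=96, qty=1): fills=none; bids=[-] asks=[#1:4@96 #5:1@96 #2:9@98 #3:2@100]
After op 6 cancel(order #5): fills=none; bids=[-] asks=[#1:4@96 #2:9@98 #3:2@100]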